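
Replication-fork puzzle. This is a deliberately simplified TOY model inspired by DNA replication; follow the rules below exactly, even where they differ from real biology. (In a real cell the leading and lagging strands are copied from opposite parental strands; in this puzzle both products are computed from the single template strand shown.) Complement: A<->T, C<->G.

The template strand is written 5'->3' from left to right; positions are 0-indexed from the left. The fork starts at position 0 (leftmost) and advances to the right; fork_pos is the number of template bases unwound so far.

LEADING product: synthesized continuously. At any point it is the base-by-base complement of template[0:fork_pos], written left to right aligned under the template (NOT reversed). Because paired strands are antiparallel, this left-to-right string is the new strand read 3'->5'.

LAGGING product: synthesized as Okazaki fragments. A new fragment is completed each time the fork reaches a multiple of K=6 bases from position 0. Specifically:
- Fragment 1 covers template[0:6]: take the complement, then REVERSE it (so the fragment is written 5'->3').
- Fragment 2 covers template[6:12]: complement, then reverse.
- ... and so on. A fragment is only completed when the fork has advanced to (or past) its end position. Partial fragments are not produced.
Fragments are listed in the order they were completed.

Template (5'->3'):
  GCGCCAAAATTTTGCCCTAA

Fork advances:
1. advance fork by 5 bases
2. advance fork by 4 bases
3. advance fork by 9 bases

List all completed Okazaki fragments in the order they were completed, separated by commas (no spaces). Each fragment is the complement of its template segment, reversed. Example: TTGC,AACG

Step 1: advance 5 -> fork_pos = 0 + 5 = 5. Next multiple of 6 is 6 (not reached); still 0 fragment(s).
Step 2: advance 4 -> fork_pos = 5 + 4 = 9. Reached multiple(s) of 6: 6 -> fragment 1 completed (1 total).
Step 3: advance 9 -> fork_pos = 9 + 9 = 18. Reached multiple(s) of 6: 12, 18 -> fragments 2-3 completed (3 total).
Final fork_pos = 18, so 3 fragment(s) are complete. Build each: template segment -> complement -> reverse.
Fragment 1: template[0:6] = GCGCCA -> complement CGCGGT -> reversed TGGCGC
Fragment 2: template[6:12] = AAATTT -> complement TTTAAA -> reversed AAATTT
Fragment 3: template[12:18] = TGCCCT -> complement ACGGGA -> reversed AGGGCA

Answer: TGGCGC,AAATTT,AGGGCA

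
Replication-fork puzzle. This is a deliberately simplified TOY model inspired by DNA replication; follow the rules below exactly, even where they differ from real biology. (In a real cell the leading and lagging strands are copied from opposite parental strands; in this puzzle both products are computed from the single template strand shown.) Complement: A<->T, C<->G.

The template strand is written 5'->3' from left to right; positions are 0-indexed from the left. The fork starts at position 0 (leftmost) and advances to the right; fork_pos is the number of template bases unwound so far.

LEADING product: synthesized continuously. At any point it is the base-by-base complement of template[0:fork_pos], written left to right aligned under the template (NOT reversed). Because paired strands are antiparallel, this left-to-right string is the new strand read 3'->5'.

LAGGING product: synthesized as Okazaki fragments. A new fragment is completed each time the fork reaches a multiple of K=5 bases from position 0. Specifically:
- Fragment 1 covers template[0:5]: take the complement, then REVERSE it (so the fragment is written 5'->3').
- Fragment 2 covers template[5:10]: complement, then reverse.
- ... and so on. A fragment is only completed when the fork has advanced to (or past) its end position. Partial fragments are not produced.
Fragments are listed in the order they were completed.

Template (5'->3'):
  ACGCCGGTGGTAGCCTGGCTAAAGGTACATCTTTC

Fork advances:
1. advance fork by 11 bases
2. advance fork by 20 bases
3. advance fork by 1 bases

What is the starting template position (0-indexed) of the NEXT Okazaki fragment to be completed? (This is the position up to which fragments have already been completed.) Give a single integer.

Answer: 30

Derivation:
Step 1: advance 11 -> fork_pos = 0 + 11 = 11. Reached multiple(s) of 5: 5, 10 -> fragments 1-2 completed (2 total).
Step 2: advance 20 -> fork_pos = 11 + 20 = 31. Reached multiple(s) of 5: 15, 20, 25, 30 -> fragments 3-6 completed (6 total).
Step 3: advance 1 -> fork_pos = 31 + 1 = 32. Next multiple of 5 is 35 (not reached); still 6 fragment(s).
6 fragment(s) completed, covering template[0:30] (6 x 5 = 30). The next fragment, fragment 7, covers template[30:35], so it starts at position 30.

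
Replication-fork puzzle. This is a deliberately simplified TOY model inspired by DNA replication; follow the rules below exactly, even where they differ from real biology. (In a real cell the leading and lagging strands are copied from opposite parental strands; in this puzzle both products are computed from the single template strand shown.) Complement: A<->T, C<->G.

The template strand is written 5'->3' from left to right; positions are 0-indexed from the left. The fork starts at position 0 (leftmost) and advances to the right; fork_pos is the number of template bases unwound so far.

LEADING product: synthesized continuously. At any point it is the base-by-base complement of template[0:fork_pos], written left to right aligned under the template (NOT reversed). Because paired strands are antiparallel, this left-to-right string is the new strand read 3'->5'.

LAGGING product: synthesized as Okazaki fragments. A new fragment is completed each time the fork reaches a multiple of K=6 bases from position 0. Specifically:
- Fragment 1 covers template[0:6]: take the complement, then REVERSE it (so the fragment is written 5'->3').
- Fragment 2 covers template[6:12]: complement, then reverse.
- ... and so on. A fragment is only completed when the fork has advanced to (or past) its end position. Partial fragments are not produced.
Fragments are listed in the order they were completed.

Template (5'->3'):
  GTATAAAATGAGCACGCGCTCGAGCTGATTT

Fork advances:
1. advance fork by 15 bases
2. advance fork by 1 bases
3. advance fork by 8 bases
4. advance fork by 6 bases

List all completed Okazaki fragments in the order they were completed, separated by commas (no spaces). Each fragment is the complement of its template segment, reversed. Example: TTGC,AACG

Step 1: advance 15 -> fork_pos = 0 + 15 = 15. Reached multiple(s) of 6: 6, 12 -> fragments 1-2 completed (2 total).
Step 2: advance 1 -> fork_pos = 15 + 1 = 16. Next multiple of 6 is 18 (not reached); still 2 fragment(s).
Step 3: advance 8 -> fork_pos = 16 + 8 = 24. Reached multiple(s) of 6: 18, 24 -> fragments 3-4 completed (4 total).
Step 4: advance 6 -> fork_pos = 24 + 6 = 30. Reached multiple(s) of 6: 30 -> fragment 5 completed (5 total).
Final fork_pos = 30, so 5 fragment(s) are complete. Build each: template segment -> complement -> reverse.
Fragment 1: template[0:6] = GTATAA -> complement CATATT -> reversed TTATAC
Fragment 2: template[6:12] = AATGAG -> complement TTACTC -> reversed CTCATT
Fragment 3: template[12:18] = CACGCG -> complement GTGCGC -> reversed CGCGTG
Fragment 4: template[18:24] = CTCGAG -> complement GAGCTC -> reversed CTCGAG
Fragment 5: template[24:30] = CTGATT -> complement GACTAA -> reversed AATCAG

Answer: TTATAC,CTCATT,CGCGTG,CTCGAG,AATCAG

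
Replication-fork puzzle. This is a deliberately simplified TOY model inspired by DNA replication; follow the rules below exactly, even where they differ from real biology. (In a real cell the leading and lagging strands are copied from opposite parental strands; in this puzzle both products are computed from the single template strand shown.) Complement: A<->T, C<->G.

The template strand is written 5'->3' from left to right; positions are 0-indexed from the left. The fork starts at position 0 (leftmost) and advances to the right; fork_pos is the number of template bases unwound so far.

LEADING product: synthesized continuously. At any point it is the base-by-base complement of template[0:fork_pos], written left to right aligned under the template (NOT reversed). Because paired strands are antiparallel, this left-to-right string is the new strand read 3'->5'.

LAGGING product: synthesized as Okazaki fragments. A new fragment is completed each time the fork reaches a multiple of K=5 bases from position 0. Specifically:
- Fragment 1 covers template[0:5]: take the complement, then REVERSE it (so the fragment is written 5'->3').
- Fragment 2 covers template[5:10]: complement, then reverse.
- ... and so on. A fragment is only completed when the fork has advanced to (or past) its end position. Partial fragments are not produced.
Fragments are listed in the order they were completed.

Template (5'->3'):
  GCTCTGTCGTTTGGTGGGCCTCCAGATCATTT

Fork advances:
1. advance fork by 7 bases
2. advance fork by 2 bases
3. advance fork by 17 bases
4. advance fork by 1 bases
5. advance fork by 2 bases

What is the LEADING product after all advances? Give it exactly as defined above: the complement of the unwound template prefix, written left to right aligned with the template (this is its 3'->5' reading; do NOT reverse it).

Step 1: advance 7 -> fork_pos = 0 + 7 = 7.
Step 2: advance 2 -> fork_pos = 7 + 2 = 9.
Step 3: advance 17 -> fork_pos = 9 + 17 = 26.
Step 4: advance 1 -> fork_pos = 26 + 1 = 27.
Step 5: advance 2 -> fork_pos = 27 + 2 = 29.
Unwound prefix: template[0:29] = GCTCTGTCGTTTGGTGGGCCTCCAGATCA
Complement it base by base (A<->T, C<->G), keeping left-to-right order:
  [0:5] GCTCT -> CGAGA
  [5:10] GTCGT -> CAGCA
  [10:15] TTGGT -> AACCA
  [15:20] GGGCC -> CCCGG
  [20:25] TCCAG -> AGGTC
  [25:29] ATCA -> TAGT
Concatenate: CGAGACAGCAAACCACCCGGAGGTCTAGT (length 29; written aligned with the template, i.e. 3'->5').

Answer: CGAGACAGCAAACCACCCGGAGGTCTAGT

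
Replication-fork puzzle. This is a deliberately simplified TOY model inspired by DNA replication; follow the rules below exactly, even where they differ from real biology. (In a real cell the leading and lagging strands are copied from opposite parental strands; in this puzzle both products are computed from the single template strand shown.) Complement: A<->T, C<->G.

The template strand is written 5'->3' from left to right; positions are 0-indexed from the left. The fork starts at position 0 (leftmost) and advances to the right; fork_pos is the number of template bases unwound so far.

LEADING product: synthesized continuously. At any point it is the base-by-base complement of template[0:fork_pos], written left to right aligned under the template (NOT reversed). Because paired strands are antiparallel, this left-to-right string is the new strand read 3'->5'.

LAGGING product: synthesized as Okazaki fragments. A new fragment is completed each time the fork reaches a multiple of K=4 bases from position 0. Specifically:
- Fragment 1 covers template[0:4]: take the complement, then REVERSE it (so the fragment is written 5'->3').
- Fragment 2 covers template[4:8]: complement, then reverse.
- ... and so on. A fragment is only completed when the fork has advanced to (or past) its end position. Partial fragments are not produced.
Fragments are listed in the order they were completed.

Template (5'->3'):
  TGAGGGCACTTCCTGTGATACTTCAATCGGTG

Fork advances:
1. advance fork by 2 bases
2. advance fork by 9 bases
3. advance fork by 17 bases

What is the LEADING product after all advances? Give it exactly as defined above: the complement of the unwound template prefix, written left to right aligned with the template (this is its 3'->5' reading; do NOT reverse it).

Answer: ACTCCCGTGAAGGACACTATGAAGTTAG

Derivation:
Step 1: advance 2 -> fork_pos = 0 + 2 = 2.
Step 2: advance 9 -> fork_pos = 2 + 9 = 11.
Step 3: advance 17 -> fork_pos = 11 + 17 = 28.
Unwound prefix: template[0:28] = TGAGGGCACTTCCTGTGATACTTCAATC
Complement it base by base (A<->T, C<->G), keeping left-to-right order:
  [0:5] TGAGG -> ACTCC
  [5:10] GCACT -> CGTGA
  [10:15] TCCTG -> AGGAC
  [15:20] TGATA -> ACTAT
  [20:25] CTTCA -> GAAGT
  [25:28] ATC -> TAG
Concatenate: ACTCCCGTGAAGGACACTATGAAGTTAG (length 28; written aligned with the template, i.e. 3'->5').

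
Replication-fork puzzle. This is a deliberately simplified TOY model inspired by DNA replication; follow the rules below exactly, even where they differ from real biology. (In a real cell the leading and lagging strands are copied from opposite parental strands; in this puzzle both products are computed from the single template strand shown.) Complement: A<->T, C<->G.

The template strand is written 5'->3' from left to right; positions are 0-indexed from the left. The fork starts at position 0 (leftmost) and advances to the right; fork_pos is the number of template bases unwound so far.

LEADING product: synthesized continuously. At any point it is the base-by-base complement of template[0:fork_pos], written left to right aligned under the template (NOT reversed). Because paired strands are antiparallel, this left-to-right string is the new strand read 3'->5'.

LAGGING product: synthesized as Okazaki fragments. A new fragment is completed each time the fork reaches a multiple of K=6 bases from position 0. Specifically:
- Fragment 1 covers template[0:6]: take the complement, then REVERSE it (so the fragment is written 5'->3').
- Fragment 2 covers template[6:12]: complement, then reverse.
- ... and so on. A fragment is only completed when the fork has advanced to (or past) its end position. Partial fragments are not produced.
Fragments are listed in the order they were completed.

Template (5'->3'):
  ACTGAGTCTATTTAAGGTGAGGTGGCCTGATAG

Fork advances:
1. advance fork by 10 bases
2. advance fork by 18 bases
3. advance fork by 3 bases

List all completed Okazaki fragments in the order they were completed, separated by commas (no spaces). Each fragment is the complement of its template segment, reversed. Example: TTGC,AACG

Answer: CTCAGT,AATAGA,ACCTTA,CACCTC,TCAGGC

Derivation:
Step 1: advance 10 -> fork_pos = 0 + 10 = 10. Reached multiple(s) of 6: 6 -> fragment 1 completed (1 total).
Step 2: advance 18 -> fork_pos = 10 + 18 = 28. Reached multiple(s) of 6: 12, 18, 24 -> fragments 2-4 completed (4 total).
Step 3: advance 3 -> fork_pos = 28 + 3 = 31. Reached multiple(s) of 6: 30 -> fragment 5 completed (5 total).
Final fork_pos = 31, so 5 fragment(s) are complete. Build each: template segment -> complement -> reverse.
Fragment 1: template[0:6] = ACTGAG -> complement TGACTC -> reversed CTCAGT
Fragment 2: template[6:12] = TCTATT -> complement AGATAA -> reversed AATAGA
Fragment 3: template[12:18] = TAAGGT -> complement ATTCCA -> reversed ACCTTA
Fragment 4: template[18:24] = GAGGTG -> complement CTCCAC -> reversed CACCTC
Fragment 5: template[24:30] = GCCTGA -> complement CGGACT -> reversed TCAGGC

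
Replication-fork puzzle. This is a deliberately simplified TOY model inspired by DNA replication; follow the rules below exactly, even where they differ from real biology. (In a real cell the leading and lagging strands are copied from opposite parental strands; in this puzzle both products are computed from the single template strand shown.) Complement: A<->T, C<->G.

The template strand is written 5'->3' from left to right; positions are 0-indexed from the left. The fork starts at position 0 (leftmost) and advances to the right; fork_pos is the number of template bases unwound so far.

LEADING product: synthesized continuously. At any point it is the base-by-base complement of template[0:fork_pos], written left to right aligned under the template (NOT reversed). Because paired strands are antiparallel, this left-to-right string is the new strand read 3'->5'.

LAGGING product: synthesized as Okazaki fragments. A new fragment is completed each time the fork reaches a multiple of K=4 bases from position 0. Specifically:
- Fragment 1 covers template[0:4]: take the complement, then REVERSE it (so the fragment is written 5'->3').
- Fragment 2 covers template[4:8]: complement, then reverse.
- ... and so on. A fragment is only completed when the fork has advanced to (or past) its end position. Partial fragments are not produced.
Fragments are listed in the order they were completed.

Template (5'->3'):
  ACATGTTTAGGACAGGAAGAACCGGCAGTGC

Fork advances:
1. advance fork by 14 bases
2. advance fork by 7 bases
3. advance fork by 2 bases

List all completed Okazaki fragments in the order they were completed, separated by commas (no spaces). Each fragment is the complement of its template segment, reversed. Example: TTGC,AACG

Step 1: advance 14 -> fork_pos = 0 + 14 = 14. Reached multiple(s) of 4: 4, 8, 12 -> fragments 1-3 completed (3 total).
Step 2: advance 7 -> fork_pos = 14 + 7 = 21. Reached multiple(s) of 4: 16, 20 -> fragments 4-5 completed (5 total).
Step 3: advance 2 -> fork_pos = 21 + 2 = 23. Next multiple of 4 is 24 (not reached); still 5 fragment(s).
Final fork_pos = 23, so 5 fragment(s) are complete. Build each: template segment -> complement -> reverse.
Fragment 1: template[0:4] = ACAT -> complement TGTA -> reversed ATGT
Fragment 2: template[4:8] = GTTT -> complement CAAA -> reversed AAAC
Fragment 3: template[8:12] = AGGA -> complement TCCT -> reversed TCCT
Fragment 4: template[12:16] = CAGG -> complement GTCC -> reversed CCTG
Fragment 5: template[16:20] = AAGA -> complement TTCT -> reversed TCTT

Answer: ATGT,AAAC,TCCT,CCTG,TCTT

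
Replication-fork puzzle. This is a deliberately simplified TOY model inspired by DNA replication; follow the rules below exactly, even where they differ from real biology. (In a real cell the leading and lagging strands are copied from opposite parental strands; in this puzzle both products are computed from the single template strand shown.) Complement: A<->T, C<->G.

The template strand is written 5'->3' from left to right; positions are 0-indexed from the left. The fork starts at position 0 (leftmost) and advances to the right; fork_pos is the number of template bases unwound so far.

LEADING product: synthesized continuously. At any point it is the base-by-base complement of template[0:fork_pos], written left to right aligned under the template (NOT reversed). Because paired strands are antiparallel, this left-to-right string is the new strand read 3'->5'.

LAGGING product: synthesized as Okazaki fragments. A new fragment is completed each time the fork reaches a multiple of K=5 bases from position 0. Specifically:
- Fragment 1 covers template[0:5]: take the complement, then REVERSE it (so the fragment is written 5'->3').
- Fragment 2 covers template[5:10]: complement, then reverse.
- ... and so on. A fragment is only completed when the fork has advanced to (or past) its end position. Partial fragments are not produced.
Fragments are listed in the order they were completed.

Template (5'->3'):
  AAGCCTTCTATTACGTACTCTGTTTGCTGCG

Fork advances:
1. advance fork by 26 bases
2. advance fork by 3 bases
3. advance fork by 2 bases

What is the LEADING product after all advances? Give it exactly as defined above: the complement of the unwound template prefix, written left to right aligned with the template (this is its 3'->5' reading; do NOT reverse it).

Step 1: advance 26 -> fork_pos = 0 + 26 = 26.
Step 2: advance 3 -> fork_pos = 26 + 3 = 29.
Step 3: advance 2 -> fork_pos = 29 + 2 = 31.
Unwound prefix: template[0:31] = AAGCCTTCTATTACGTACTCTGTTTGCTGCG
Complement it base by base (A<->T, C<->G), keeping left-to-right order:
  [0:5] AAGCC -> TTCGG
  [5:10] TTCTA -> AAGAT
  [10:15] TTACG -> AATGC
  [15:20] TACTC -> ATGAG
  [20:25] TGTTT -> ACAAA
  [25:30] GCTGC -> CGACG
  [30:31] G -> C
Concatenate: TTCGGAAGATAATGCATGAGACAAACGACGC (length 31; written aligned with the template, i.e. 3'->5').

Answer: TTCGGAAGATAATGCATGAGACAAACGACGC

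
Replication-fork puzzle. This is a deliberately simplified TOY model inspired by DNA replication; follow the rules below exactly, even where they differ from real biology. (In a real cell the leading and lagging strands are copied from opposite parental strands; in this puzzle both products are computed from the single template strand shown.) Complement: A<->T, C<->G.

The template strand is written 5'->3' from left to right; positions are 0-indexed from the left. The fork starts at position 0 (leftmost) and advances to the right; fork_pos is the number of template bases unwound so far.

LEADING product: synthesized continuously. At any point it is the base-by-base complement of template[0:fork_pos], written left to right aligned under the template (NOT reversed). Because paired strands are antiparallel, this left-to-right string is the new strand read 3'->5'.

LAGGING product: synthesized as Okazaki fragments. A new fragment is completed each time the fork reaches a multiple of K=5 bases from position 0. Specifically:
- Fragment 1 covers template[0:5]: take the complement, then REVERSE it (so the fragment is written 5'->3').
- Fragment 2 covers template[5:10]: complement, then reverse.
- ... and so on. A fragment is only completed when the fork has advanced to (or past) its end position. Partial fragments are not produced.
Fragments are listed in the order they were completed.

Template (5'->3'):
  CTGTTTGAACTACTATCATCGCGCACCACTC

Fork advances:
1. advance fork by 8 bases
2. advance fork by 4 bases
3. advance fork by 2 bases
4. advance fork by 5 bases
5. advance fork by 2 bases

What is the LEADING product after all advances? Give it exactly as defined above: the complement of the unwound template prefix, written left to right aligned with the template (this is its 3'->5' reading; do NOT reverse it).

Step 1: advance 8 -> fork_pos = 0 + 8 = 8.
Step 2: advance 4 -> fork_pos = 8 + 4 = 12.
Step 3: advance 2 -> fork_pos = 12 + 2 = 14.
Step 4: advance 5 -> fork_pos = 14 + 5 = 19.
Step 5: advance 2 -> fork_pos = 19 + 2 = 21.
Unwound prefix: template[0:21] = CTGTTTGAACTACTATCATCG
Complement it base by base (A<->T, C<->G), keeping left-to-right order:
  [0:5] CTGTT -> GACAA
  [5:10] TGAAC -> ACTTG
  [10:15] TACTA -> ATGAT
  [15:20] TCATC -> AGTAG
  [20:21] G -> C
Concatenate: GACAAACTTGATGATAGTAGC (length 21; written aligned with the template, i.e. 3'->5').

Answer: GACAAACTTGATGATAGTAGC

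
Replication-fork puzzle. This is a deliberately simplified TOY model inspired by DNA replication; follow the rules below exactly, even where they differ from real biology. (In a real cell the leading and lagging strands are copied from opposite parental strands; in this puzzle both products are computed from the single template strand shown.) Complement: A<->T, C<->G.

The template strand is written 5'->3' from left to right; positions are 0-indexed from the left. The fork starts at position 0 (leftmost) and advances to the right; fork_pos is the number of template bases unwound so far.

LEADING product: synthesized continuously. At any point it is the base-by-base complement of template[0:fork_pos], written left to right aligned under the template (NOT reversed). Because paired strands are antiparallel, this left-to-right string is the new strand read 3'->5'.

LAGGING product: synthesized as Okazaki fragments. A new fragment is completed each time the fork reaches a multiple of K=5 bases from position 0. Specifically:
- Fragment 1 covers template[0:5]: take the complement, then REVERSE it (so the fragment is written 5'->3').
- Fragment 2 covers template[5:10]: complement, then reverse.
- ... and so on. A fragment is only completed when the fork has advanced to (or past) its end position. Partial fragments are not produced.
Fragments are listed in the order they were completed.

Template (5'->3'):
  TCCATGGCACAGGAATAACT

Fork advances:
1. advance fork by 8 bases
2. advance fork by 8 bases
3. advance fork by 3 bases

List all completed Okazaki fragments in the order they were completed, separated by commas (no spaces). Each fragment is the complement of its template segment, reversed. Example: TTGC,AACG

Answer: ATGGA,GTGCC,TTCCT

Derivation:
Step 1: advance 8 -> fork_pos = 0 + 8 = 8. Reached multiple(s) of 5: 5 -> fragment 1 completed (1 total).
Step 2: advance 8 -> fork_pos = 8 + 8 = 16. Reached multiple(s) of 5: 10, 15 -> fragments 2-3 completed (3 total).
Step 3: advance 3 -> fork_pos = 16 + 3 = 19. Next multiple of 5 is 20 (not reached); still 3 fragment(s).
Final fork_pos = 19, so 3 fragment(s) are complete. Build each: template segment -> complement -> reverse.
Fragment 1: template[0:5] = TCCAT -> complement AGGTA -> reversed ATGGA
Fragment 2: template[5:10] = GGCAC -> complement CCGTG -> reversed GTGCC
Fragment 3: template[10:15] = AGGAA -> complement TCCTT -> reversed TTCCT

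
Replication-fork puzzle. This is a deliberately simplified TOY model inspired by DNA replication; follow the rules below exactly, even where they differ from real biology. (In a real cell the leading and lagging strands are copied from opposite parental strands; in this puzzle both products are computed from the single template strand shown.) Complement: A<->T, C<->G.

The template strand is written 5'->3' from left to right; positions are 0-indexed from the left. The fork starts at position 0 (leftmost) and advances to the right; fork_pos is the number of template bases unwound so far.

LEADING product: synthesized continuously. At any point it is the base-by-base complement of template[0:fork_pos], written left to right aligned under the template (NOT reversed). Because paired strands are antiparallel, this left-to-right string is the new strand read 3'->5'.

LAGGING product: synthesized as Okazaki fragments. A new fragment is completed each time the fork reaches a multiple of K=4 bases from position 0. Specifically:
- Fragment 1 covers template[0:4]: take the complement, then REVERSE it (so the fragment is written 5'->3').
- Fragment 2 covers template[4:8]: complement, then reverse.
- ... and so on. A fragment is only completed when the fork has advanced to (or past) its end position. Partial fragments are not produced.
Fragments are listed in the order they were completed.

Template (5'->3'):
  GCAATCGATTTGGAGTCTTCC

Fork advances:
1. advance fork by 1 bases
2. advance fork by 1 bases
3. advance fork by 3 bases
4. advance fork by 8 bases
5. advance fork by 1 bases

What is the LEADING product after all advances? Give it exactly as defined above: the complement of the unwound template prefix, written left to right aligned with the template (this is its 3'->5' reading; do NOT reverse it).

Step 1: advance 1 -> fork_pos = 0 + 1 = 1.
Step 2: advance 1 -> fork_pos = 1 + 1 = 2.
Step 3: advance 3 -> fork_pos = 2 + 3 = 5.
Step 4: advance 8 -> fork_pos = 5 + 8 = 13.
Step 5: advance 1 -> fork_pos = 13 + 1 = 14.
Unwound prefix: template[0:14] = GCAATCGATTTGGA
Complement it base by base (A<->T, C<->G), keeping left-to-right order:
  [0:5] GCAAT -> CGTTA
  [5:10] CGATT -> GCTAA
  [10:14] TGGA -> ACCT
Concatenate: CGTTAGCTAAACCT (length 14; written aligned with the template, i.e. 3'->5').

Answer: CGTTAGCTAAACCT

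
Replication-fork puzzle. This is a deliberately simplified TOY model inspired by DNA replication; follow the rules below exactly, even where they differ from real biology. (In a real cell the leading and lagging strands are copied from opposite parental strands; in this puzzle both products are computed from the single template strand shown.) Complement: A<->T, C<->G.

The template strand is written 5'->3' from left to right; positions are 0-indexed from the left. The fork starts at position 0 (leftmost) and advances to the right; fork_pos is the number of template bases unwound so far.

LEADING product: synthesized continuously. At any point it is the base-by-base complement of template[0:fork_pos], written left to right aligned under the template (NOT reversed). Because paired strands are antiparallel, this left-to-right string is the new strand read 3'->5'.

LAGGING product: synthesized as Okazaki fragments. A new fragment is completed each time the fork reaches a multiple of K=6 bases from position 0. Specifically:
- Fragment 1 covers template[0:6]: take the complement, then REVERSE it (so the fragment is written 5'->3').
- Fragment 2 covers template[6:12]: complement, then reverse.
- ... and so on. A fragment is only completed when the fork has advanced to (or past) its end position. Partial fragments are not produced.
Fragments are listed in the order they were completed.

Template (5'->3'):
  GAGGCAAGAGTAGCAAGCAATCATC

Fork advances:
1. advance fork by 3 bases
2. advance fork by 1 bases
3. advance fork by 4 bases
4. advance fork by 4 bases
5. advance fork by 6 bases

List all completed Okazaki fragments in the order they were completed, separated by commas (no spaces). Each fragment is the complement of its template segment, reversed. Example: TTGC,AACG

Step 1: advance 3 -> fork_pos = 0 + 3 = 3. Next multiple of 6 is 6 (not reached); still 0 fragment(s).
Step 2: advance 1 -> fork_pos = 3 + 1 = 4. Next multiple of 6 is 6 (not reached); still 0 fragment(s).
Step 3: advance 4 -> fork_pos = 4 + 4 = 8. Reached multiple(s) of 6: 6 -> fragment 1 completed (1 total).
Step 4: advance 4 -> fork_pos = 8 + 4 = 12. Reached multiple(s) of 6: 12 -> fragment 2 completed (2 total).
Step 5: advance 6 -> fork_pos = 12 + 6 = 18. Reached multiple(s) of 6: 18 -> fragment 3 completed (3 total).
Final fork_pos = 18, so 3 fragment(s) are complete. Build each: template segment -> complement -> reverse.
Fragment 1: template[0:6] = GAGGCA -> complement CTCCGT -> reversed TGCCTC
Fragment 2: template[6:12] = AGAGTA -> complement TCTCAT -> reversed TACTCT
Fragment 3: template[12:18] = GCAAGC -> complement CGTTCG -> reversed GCTTGC

Answer: TGCCTC,TACTCT,GCTTGC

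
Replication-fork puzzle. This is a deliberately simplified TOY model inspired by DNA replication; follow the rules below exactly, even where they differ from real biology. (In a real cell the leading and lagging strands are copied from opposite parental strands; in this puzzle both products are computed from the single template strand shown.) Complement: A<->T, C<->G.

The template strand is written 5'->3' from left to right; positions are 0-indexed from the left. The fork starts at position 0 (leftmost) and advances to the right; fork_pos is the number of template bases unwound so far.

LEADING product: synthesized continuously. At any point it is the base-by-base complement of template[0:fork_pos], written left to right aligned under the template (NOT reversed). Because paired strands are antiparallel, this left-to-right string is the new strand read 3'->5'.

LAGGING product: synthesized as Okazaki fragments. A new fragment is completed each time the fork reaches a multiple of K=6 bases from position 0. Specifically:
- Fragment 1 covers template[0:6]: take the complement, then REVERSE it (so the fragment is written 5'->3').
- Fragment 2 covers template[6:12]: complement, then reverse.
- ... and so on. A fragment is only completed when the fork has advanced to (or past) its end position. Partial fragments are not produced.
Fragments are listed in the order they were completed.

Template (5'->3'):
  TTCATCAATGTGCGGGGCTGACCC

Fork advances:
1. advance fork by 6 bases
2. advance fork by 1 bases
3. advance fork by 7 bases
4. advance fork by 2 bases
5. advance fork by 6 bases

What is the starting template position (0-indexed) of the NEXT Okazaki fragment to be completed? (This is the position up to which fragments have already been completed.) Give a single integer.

Step 1: advance 6 -> fork_pos = 0 + 6 = 6. Reached multiple(s) of 6: 6 -> fragment 1 completed (1 total).
Step 2: advance 1 -> fork_pos = 6 + 1 = 7. Next multiple of 6 is 12 (not reached); still 1 fragment(s).
Step 3: advance 7 -> fork_pos = 7 + 7 = 14. Reached multiple(s) of 6: 12 -> fragment 2 completed (2 total).
Step 4: advance 2 -> fork_pos = 14 + 2 = 16. Next multiple of 6 is 18 (not reached); still 2 fragment(s).
Step 5: advance 6 -> fork_pos = 16 + 6 = 22. Reached multiple(s) of 6: 18 -> fragment 3 completed (3 total).
3 fragment(s) completed, covering template[0:18] (3 x 6 = 18). The next fragment, fragment 4, covers template[18:24], so it starts at position 18.

Answer: 18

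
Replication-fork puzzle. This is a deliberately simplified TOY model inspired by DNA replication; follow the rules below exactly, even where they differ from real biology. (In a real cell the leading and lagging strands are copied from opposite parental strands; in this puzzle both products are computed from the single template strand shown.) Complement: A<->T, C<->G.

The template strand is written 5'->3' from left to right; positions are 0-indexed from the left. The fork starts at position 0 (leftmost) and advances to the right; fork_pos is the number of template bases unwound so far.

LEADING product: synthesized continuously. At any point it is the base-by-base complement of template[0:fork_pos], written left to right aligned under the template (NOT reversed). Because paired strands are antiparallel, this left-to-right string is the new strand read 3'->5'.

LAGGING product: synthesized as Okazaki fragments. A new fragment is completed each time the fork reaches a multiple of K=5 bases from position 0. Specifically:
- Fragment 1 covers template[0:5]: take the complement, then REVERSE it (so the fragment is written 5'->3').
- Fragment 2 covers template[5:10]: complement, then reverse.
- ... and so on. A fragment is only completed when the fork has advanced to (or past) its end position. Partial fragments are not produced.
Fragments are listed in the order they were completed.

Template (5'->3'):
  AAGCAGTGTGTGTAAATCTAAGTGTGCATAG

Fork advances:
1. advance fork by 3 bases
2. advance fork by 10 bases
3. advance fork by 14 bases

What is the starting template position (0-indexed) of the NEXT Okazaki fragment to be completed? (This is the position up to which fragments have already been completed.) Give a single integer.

Step 1: advance 3 -> fork_pos = 0 + 3 = 3. Next multiple of 5 is 5 (not reached); still 0 fragment(s).
Step 2: advance 10 -> fork_pos = 3 + 10 = 13. Reached multiple(s) of 5: 5, 10 -> fragments 1-2 completed (2 total).
Step 3: advance 14 -> fork_pos = 13 + 14 = 27. Reached multiple(s) of 5: 15, 20, 25 -> fragments 3-5 completed (5 total).
5 fragment(s) completed, covering template[0:25] (5 x 5 = 25). The next fragment, fragment 6, covers template[25:30], so it starts at position 25.

Answer: 25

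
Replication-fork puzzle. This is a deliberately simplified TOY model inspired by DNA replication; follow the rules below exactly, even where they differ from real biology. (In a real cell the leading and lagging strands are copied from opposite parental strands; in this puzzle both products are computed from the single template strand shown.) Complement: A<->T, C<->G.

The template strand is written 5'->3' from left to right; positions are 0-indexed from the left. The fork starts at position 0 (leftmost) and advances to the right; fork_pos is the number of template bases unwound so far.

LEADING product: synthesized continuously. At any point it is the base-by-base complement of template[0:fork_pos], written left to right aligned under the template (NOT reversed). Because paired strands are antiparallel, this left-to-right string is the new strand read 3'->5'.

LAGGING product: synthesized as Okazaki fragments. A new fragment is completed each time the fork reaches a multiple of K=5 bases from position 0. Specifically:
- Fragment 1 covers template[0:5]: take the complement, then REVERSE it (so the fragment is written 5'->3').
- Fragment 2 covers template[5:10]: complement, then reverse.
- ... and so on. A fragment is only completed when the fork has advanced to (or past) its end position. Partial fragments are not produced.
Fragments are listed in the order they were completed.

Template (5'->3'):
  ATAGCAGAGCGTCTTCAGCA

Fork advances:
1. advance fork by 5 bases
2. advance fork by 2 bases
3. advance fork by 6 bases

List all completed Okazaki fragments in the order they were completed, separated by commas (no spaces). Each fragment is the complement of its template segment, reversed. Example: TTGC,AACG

Answer: GCTAT,GCTCT

Derivation:
Step 1: advance 5 -> fork_pos = 0 + 5 = 5. Reached multiple(s) of 5: 5 -> fragment 1 completed (1 total).
Step 2: advance 2 -> fork_pos = 5 + 2 = 7. Next multiple of 5 is 10 (not reached); still 1 fragment(s).
Step 3: advance 6 -> fork_pos = 7 + 6 = 13. Reached multiple(s) of 5: 10 -> fragment 2 completed (2 total).
Final fork_pos = 13, so 2 fragment(s) are complete. Build each: template segment -> complement -> reverse.
Fragment 1: template[0:5] = ATAGC -> complement TATCG -> reversed GCTAT
Fragment 2: template[5:10] = AGAGC -> complement TCTCG -> reversed GCTCT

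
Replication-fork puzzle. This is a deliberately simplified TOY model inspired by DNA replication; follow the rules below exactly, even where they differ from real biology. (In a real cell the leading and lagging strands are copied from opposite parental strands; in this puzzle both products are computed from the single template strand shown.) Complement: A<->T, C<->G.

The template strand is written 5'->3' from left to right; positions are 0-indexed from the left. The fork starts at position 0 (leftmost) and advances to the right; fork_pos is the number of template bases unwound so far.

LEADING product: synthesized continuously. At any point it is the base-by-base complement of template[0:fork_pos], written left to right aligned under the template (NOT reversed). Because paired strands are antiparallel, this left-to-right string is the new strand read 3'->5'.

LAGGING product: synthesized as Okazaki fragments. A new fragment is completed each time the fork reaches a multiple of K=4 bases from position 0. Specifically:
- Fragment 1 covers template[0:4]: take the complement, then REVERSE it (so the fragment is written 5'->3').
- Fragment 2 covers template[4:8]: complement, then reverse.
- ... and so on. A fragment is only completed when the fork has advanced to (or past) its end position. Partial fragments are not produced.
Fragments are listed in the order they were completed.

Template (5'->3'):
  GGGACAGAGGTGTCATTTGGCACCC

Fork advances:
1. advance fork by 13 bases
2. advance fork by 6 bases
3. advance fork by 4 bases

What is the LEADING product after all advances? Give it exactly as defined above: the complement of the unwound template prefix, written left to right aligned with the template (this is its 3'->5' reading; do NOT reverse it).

Answer: CCCTGTCTCCACAGTAAACCGTG

Derivation:
Step 1: advance 13 -> fork_pos = 0 + 13 = 13.
Step 2: advance 6 -> fork_pos = 13 + 6 = 19.
Step 3: advance 4 -> fork_pos = 19 + 4 = 23.
Unwound prefix: template[0:23] = GGGACAGAGGTGTCATTTGGCAC
Complement it base by base (A<->T, C<->G), keeping left-to-right order:
  [0:5] GGGAC -> CCCTG
  [5:10] AGAGG -> TCTCC
  [10:15] TGTCA -> ACAGT
  [15:20] TTTGG -> AAACC
  [20:23] CAC -> GTG
Concatenate: CCCTGTCTCCACAGTAAACCGTG (length 23; written aligned with the template, i.e. 3'->5').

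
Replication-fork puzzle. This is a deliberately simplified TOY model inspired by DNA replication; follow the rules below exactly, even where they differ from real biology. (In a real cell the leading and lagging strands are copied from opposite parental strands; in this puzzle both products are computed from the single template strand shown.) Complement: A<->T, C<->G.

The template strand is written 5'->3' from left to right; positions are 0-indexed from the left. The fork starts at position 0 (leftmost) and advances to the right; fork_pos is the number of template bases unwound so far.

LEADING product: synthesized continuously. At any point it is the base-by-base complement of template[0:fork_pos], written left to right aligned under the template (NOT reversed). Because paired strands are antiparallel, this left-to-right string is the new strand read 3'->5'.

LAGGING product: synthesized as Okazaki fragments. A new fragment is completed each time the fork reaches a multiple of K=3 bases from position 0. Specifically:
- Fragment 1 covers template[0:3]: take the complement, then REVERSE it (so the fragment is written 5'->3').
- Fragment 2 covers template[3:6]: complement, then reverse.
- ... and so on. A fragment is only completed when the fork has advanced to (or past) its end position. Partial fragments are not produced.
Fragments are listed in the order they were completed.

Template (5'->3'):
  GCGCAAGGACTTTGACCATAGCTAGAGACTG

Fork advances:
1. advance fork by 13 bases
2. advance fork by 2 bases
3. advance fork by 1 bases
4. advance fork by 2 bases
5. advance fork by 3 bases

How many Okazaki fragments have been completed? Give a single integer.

Answer: 7

Derivation:
Step 1: advance 13 -> fork_pos = 0 + 13 = 13. Reached multiple(s) of 3: 3, 6, 9, 12 -> fragments 1-4 completed (4 total).
Step 2: advance 2 -> fork_pos = 13 + 2 = 15. Reached multiple(s) of 3: 15 -> fragment 5 completed (5 total).
Step 3: advance 1 -> fork_pos = 15 + 1 = 16. Next multiple of 3 is 18 (not reached); still 5 fragment(s).
Step 4: advance 2 -> fork_pos = 16 + 2 = 18. Reached multiple(s) of 3: 18 -> fragment 6 completed (6 total).
Step 5: advance 3 -> fork_pos = 18 + 3 = 21. Reached multiple(s) of 3: 21 -> fragment 7 completed (7 total).
Check: final fork_pos = 21; the multiples of 3 that are <= 21 are 3..21 -> 21 // 3 = 7 completed fragment(s).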